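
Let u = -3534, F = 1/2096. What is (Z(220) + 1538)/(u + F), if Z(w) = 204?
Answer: -3651232/7407263 ≈ -0.49293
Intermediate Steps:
F = 1/2096 ≈ 0.00047710
(Z(220) + 1538)/(u + F) = (204 + 1538)/(-3534 + 1/2096) = 1742/(-7407263/2096) = 1742*(-2096/7407263) = -3651232/7407263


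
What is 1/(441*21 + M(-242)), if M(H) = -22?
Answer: 1/9239 ≈ 0.00010824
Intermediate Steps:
1/(441*21 + M(-242)) = 1/(441*21 - 22) = 1/(9261 - 22) = 1/9239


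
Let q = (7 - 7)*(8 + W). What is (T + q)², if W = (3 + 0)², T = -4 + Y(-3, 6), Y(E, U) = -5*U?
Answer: 1156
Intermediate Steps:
T = -34 (T = -4 - 5*6 = -4 - 30 = -34)
W = 9 (W = 3² = 9)
q = 0 (q = (7 - 7)*(8 + 9) = 0*17 = 0)
(T + q)² = (-34 + 0)² = (-34)² = 1156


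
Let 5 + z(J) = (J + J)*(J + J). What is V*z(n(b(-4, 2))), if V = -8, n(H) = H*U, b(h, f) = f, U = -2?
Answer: -472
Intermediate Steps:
n(H) = -2*H (n(H) = H*(-2) = -2*H)
z(J) = -5 + 4*J**2 (z(J) = -5 + (J + J)*(J + J) = -5 + (2*J)*(2*J) = -5 + 4*J**2)
V*z(n(b(-4, 2))) = -8*(-5 + 4*(-2*2)**2) = -8*(-5 + 4*(-4)**2) = -8*(-5 + 4*16) = -8*(-5 + 64) = -8*59 = -472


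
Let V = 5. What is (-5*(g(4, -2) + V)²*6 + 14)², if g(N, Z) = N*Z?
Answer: 65536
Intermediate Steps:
(-5*(g(4, -2) + V)²*6 + 14)² = (-5*(4*(-2) + 5)²*6 + 14)² = (-5*(-8 + 5)²*6 + 14)² = (-5*(-3)²*6 + 14)² = (-5*9*6 + 14)² = (-45*6 + 14)² = (-270 + 14)² = (-256)² = 65536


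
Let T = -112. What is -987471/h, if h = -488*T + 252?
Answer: -987471/54908 ≈ -17.984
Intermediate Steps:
h = 54908 (h = -488*(-112) + 252 = 54656 + 252 = 54908)
-987471/h = -987471/54908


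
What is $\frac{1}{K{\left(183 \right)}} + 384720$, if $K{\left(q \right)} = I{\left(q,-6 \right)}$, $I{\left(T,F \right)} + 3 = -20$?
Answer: $\frac{8848559}{23} \approx 3.8472 \cdot 10^{5}$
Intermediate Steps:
$I{\left(T,F \right)} = -23$ ($I{\left(T,F \right)} = -3 - 20 = -23$)
$K{\left(q \right)} = -23$
$\frac{1}{K{\left(183 \right)}} + 384720 = \frac{1}{-23} + 384720 = - \frac{1}{23} + 384720 = \frac{8848559}{23}$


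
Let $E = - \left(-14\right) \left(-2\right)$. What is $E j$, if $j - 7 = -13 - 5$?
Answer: $308$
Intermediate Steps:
$j = -11$ ($j = 7 - 18 = -11$)
$E = -28$ ($E = \left(-1\right) 28 = -28$)
$E j = \left(-28\right) \left(-11\right) = 308$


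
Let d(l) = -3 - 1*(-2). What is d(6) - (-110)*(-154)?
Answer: -16941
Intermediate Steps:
d(l) = -1 (d(l) = -3 + 2 = -1)
d(6) - (-110)*(-154) = -1 - (-110)*(-154) = -1 - 110*154 = -1 - 16940 = -16941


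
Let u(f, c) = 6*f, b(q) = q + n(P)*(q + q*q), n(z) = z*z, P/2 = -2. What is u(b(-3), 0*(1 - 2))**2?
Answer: 311364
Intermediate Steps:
P = -4 (P = 2*(-2) = -4)
n(z) = z**2
b(q) = 16*q**2 + 17*q (b(q) = q + (-4)**2*(q + q*q) = q + 16*(q + q**2) = q + (16*q + 16*q**2) = 16*q**2 + 17*q)
u(b(-3), 0*(1 - 2))**2 = (6*(-3*(17 + 16*(-3))))**2 = (6*(-3*(17 - 48)))**2 = (6*(-3*(-31)))**2 = (6*93)**2 = 558**2 = 311364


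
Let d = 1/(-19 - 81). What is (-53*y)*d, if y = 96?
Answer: 1272/25 ≈ 50.880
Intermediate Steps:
d = -1/100 (d = 1/(-100) = -1/100 ≈ -0.010000)
(-53*y)*d = -53*96*(-1/100) = -5088*(-1/100) = 1272/25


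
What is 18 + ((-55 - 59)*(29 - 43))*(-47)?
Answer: -74994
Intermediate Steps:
18 + ((-55 - 59)*(29 - 43))*(-47) = 18 - 114*(-14)*(-47) = 18 + 1596*(-47) = 18 - 75012 = -74994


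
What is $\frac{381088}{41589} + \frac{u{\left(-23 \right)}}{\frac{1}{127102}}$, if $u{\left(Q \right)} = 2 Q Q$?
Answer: $\frac{5592636073612}{41589} \approx 1.3447 \cdot 10^{8}$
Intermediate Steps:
$u{\left(Q \right)} = 2 Q^{2}$
$\frac{381088}{41589} + \frac{u{\left(-23 \right)}}{\frac{1}{127102}} = \frac{381088}{41589} + \frac{2 \left(-23\right)^{2}}{\frac{1}{127102}} = 381088 \cdot \frac{1}{41589} + 2 \cdot 529 \frac{1}{\frac{1}{127102}} = \frac{381088}{41589} + 1058 \cdot 127102 = \frac{381088}{41589} + 134473916 = \frac{5592636073612}{41589}$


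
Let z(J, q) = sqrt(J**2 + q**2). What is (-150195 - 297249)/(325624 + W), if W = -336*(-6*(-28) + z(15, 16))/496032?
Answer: -5186454874704607680/3774402141735864677 - 10789068024*sqrt(481)/3774402141735864677 ≈ -1.3741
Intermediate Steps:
W = -588/5167 - 7*sqrt(481)/10334 (W = -336*(-6*(-28) + sqrt(15**2 + 16**2))/496032 = -336*(168 + sqrt(225 + 256))*(1/496032) = -336*(168 + sqrt(481))*(1/496032) = (-56448 - 336*sqrt(481))*(1/496032) = -588/5167 - 7*sqrt(481)/10334 ≈ -0.12866)
(-150195 - 297249)/(325624 + W) = (-150195 - 297249)/(325624 + (-588/5167 - 7*sqrt(481)/10334)) = -447444/(1682498620/5167 - 7*sqrt(481)/10334)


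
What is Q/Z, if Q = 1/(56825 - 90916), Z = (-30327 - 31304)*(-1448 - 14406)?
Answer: -1/33310243622534 ≈ -3.0021e-14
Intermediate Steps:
Z = 977097874 (Z = -61631*(-15854) = 977097874)
Q = -1/34091 (Q = 1/(-34091) = -1/34091 ≈ -2.9333e-5)
Q/Z = -1/34091/977097874 = -1/34091*1/977097874 = -1/33310243622534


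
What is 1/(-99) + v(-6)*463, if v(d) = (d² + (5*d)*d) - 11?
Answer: 9396584/99 ≈ 94915.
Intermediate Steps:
v(d) = -11 + 6*d² (v(d) = (d² + 5*d²) - 11 = 6*d² - 11 = -11 + 6*d²)
1/(-99) + v(-6)*463 = 1/(-99) + (-11 + 6*(-6)²)*463 = -1/99 + (-11 + 6*36)*463 = -1/99 + (-11 + 216)*463 = -1/99 + 205*463 = -1/99 + 94915 = 9396584/99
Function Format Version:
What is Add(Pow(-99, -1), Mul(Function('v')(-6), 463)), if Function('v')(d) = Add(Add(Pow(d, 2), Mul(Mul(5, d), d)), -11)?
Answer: Rational(9396584, 99) ≈ 94915.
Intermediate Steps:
Function('v')(d) = Add(-11, Mul(6, Pow(d, 2))) (Function('v')(d) = Add(Add(Pow(d, 2), Mul(5, Pow(d, 2))), -11) = Add(Mul(6, Pow(d, 2)), -11) = Add(-11, Mul(6, Pow(d, 2))))
Add(Pow(-99, -1), Mul(Function('v')(-6), 463)) = Add(Pow(-99, -1), Mul(Add(-11, Mul(6, Pow(-6, 2))), 463)) = Add(Rational(-1, 99), Mul(Add(-11, Mul(6, 36)), 463)) = Add(Rational(-1, 99), Mul(Add(-11, 216), 463)) = Add(Rational(-1, 99), Mul(205, 463)) = Add(Rational(-1, 99), 94915) = Rational(9396584, 99)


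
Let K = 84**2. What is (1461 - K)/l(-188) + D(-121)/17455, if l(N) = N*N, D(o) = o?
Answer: -101937349/616929520 ≈ -0.16523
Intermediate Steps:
K = 7056
l(N) = N**2
(1461 - K)/l(-188) + D(-121)/17455 = (1461 - 1*7056)/((-188)**2) - 121/17455 = (1461 - 7056)/35344 - 121*1/17455 = -5595*1/35344 - 121/17455 = -5595/35344 - 121/17455 = -101937349/616929520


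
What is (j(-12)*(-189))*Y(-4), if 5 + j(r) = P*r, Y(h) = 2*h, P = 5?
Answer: -98280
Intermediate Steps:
j(r) = -5 + 5*r
(j(-12)*(-189))*Y(-4) = ((-5 + 5*(-12))*(-189))*(2*(-4)) = ((-5 - 60)*(-189))*(-8) = -65*(-189)*(-8) = 12285*(-8) = -98280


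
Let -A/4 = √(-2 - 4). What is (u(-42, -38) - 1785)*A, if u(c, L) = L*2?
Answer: 7444*I*√6 ≈ 18234.0*I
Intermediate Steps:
u(c, L) = 2*L
A = -4*I*√6 (A = -4*√(-2 - 4) = -4*I*√6 ≈ -9.798*I)
(u(-42, -38) - 1785)*A = (2*(-38) - 1785)*(-4*I*√6) = (-76 - 1785)*(-4*I*√6) = -(-7444)*I*√6 = 7444*I*√6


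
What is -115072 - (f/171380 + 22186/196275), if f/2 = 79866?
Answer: -193539107700949/1681880475 ≈ -1.1507e+5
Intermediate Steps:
f = 159732 (f = 2*79866 = 159732)
-115072 - (f/171380 + 22186/196275) = -115072 - (159732/171380 + 22186/196275) = -115072 - (159732*(1/171380) + 22186*(1/196275)) = -115072 - (39933/42845 + 22186/196275) = -115072 - 1*1757681749/1681880475 = -115072 - 1757681749/1681880475 = -193539107700949/1681880475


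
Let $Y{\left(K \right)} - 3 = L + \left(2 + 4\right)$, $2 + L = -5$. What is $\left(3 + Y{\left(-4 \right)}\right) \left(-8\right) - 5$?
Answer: $-45$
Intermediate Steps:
$L = -7$ ($L = -2 - 5 = -7$)
$Y{\left(K \right)} = 2$ ($Y{\left(K \right)} = 3 + \left(-7 + \left(2 + 4\right)\right) = 3 + \left(-7 + 6\right) = 3 - 1 = 2$)
$\left(3 + Y{\left(-4 \right)}\right) \left(-8\right) - 5 = \left(3 + 2\right) \left(-8\right) - 5 = 5 \left(-8\right) - 5 = -40 - 5 = -45$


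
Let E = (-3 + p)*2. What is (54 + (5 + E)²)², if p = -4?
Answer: 18225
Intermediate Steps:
E = -14 (E = (-3 - 4)*2 = -7*2 = -14)
(54 + (5 + E)²)² = (54 + (5 - 14)²)² = (54 + (-9)²)² = (54 + 81)² = 135² = 18225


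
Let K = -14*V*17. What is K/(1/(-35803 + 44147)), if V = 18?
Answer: -35745696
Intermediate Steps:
K = -4284 (K = -14*18*17 = -252*17 = -4284)
K/(1/(-35803 + 44147)) = -4284/(1/(-35803 + 44147)) = -4284/(1/8344) = -4284/1/8344 = -4284*8344 = -35745696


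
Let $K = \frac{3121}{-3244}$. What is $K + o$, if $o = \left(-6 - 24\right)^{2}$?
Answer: $\frac{2916479}{3244} \approx 899.04$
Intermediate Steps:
$K = - \frac{3121}{3244}$ ($K = 3121 \left(- \frac{1}{3244}\right) = - \frac{3121}{3244} \approx -0.96208$)
$o = 900$ ($o = \left(-30\right)^{2} = 900$)
$K + o = - \frac{3121}{3244} + 900 = \frac{2916479}{3244}$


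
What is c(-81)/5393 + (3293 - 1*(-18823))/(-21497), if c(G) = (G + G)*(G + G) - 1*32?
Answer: 444207776/115933321 ≈ 3.8316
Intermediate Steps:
c(G) = -32 + 4*G**2 (c(G) = (2*G)*(2*G) - 32 = 4*G**2 - 32 = -32 + 4*G**2)
c(-81)/5393 + (3293 - 1*(-18823))/(-21497) = (-32 + 4*(-81)**2)/5393 + (3293 - 1*(-18823))/(-21497) = (-32 + 4*6561)*(1/5393) + (3293 + 18823)*(-1/21497) = (-32 + 26244)*(1/5393) + 22116*(-1/21497) = 26212*(1/5393) - 22116/21497 = 26212/5393 - 22116/21497 = 444207776/115933321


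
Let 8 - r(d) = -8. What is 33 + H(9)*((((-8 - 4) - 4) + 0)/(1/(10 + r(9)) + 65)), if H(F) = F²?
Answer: 22107/1691 ≈ 13.073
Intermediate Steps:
r(d) = 16 (r(d) = 8 - 1*(-8) = 8 + 8 = 16)
33 + H(9)*((((-8 - 4) - 4) + 0)/(1/(10 + r(9)) + 65)) = 33 + 9²*((((-8 - 4) - 4) + 0)/(1/(10 + 16) + 65)) = 33 + 81*(((-12 - 4) + 0)/(1/26 + 65)) = 33 + 81*((-16 + 0)/(1/26 + 65)) = 33 + 81*(-16/1691/26) = 33 + 81*(-16*26/1691) = 33 + 81*(-416/1691) = 33 - 33696/1691 = 22107/1691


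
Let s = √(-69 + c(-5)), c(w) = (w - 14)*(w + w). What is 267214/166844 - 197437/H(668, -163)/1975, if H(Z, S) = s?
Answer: -13567977339/1812342950 ≈ -7.4864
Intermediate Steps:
c(w) = 2*w*(-14 + w) (c(w) = (-14 + w)*(2*w) = 2*w*(-14 + w))
s = 11 (s = √(-69 + 2*(-5)*(-14 - 5)) = √(-69 + 2*(-5)*(-19)) = √(-69 + 190) = √121 = 11)
H(Z, S) = 11
267214/166844 - 197437/H(668, -163)/1975 = 267214/166844 - 197437/11/1975 = 267214*(1/166844) - 197437*1/11*(1/1975) = 133607/83422 - 197437/11*1/1975 = 133607/83422 - 197437/21725 = -13567977339/1812342950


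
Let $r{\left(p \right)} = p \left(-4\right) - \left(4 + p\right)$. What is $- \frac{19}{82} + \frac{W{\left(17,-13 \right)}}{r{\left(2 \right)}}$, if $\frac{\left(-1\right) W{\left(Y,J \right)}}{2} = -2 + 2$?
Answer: $- \frac{19}{82} \approx -0.23171$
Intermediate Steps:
$W{\left(Y,J \right)} = 0$ ($W{\left(Y,J \right)} = - 2 \left(-2 + 2\right) = \left(-2\right) 0 = 0$)
$r{\left(p \right)} = -4 - 5 p$ ($r{\left(p \right)} = - 4 p - \left(4 + p\right) = -4 - 5 p$)
$- \frac{19}{82} + \frac{W{\left(17,-13 \right)}}{r{\left(2 \right)}} = - \frac{19}{82} + \frac{0}{-4 - 10} = \left(-19\right) \frac{1}{82} + \frac{0}{-4 - 10} = - \frac{19}{82} + \frac{0}{-14} = - \frac{19}{82} + 0 \left(- \frac{1}{14}\right) = - \frac{19}{82} + 0 = - \frac{19}{82}$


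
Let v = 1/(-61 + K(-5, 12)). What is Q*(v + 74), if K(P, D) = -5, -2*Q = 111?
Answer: -180671/44 ≈ -4106.2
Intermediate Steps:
Q = -111/2 (Q = -1/2*111 = -111/2 ≈ -55.500)
v = -1/66 (v = 1/(-61 - 5) = 1/(-66) = -1/66 ≈ -0.015152)
Q*(v + 74) = -111*(-1/66 + 74)/2 = -111/2*4883/66 = -180671/44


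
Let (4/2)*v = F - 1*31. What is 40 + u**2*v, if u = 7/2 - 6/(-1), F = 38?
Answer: 2847/8 ≈ 355.88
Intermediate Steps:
u = 19/2 (u = 7*(1/2) - 6*(-1) = 7/2 + 6 = 19/2 ≈ 9.5000)
v = 7/2 (v = (38 - 1*31)/2 = (38 - 31)/2 = (1/2)*7 = 7/2 ≈ 3.5000)
40 + u**2*v = 40 + (19/2)**2*(7/2) = 40 + (361/4)*(7/2) = 40 + 2527/8 = 2847/8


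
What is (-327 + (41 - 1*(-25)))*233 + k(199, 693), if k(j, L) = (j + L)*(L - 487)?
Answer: 122939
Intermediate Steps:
k(j, L) = (-487 + L)*(L + j) (k(j, L) = (L + j)*(-487 + L) = (-487 + L)*(L + j))
(-327 + (41 - 1*(-25)))*233 + k(199, 693) = (-327 + (41 - 1*(-25)))*233 + (693² - 487*693 - 487*199 + 693*199) = (-327 + (41 + 25))*233 + (480249 - 337491 - 96913 + 137907) = (-327 + 66)*233 + 183752 = -261*233 + 183752 = -60813 + 183752 = 122939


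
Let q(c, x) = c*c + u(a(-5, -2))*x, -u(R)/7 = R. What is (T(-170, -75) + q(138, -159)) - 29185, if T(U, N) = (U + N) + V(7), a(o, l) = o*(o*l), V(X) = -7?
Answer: -66043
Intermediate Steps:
a(o, l) = l*o² (a(o, l) = o*(l*o) = l*o²)
u(R) = -7*R
T(U, N) = -7 + N + U (T(U, N) = (U + N) - 7 = (N + U) - 7 = -7 + N + U)
q(c, x) = c² + 350*x (q(c, x) = c*c + (-(-14)*(-5)²)*x = c² + (-(-14)*25)*x = c² + (-7*(-50))*x = c² + 350*x)
(T(-170, -75) + q(138, -159)) - 29185 = ((-7 - 75 - 170) + (138² + 350*(-159))) - 29185 = (-252 + (19044 - 55650)) - 29185 = (-252 - 36606) - 29185 = -36858 - 29185 = -66043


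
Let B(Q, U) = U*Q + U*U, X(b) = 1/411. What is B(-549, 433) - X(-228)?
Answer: -20643709/411 ≈ -50228.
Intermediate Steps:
X(b) = 1/411
B(Q, U) = U² + Q*U (B(Q, U) = Q*U + U² = U² + Q*U)
B(-549, 433) - X(-228) = 433*(-549 + 433) - 1*1/411 = 433*(-116) - 1/411 = -50228 - 1/411 = -20643709/411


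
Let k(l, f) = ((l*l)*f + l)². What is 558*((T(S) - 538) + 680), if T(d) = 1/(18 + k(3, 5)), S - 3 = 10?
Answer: 10221475/129 ≈ 79236.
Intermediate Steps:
S = 13 (S = 3 + 10 = 13)
k(l, f) = (l + f*l²)² (k(l, f) = (l²*f + l)² = (f*l² + l)² = (l + f*l²)²)
T(d) = 1/2322 (T(d) = 1/(18 + 3²*(1 + 5*3)²) = 1/(18 + 9*(1 + 15)²) = 1/(18 + 9*16²) = 1/(18 + 9*256) = 1/(18 + 2304) = 1/2322)
558*((T(S) - 538) + 680) = 558*((1/2322 - 538) + 680) = 558*(-1249235/2322 + 680) = 558*(329725/2322) = 10221475/129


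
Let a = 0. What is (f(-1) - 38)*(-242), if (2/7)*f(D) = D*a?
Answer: 9196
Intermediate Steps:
f(D) = 0 (f(D) = 7*(D*0)/2 = (7/2)*0 = 0)
(f(-1) - 38)*(-242) = (0 - 38)*(-242) = -38*(-242) = 9196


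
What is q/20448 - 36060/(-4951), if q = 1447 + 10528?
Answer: 796643105/101238048 ≈ 7.8690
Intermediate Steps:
q = 11975
q/20448 - 36060/(-4951) = 11975/20448 - 36060/(-4951) = 11975*(1/20448) - 36060*(-1/4951) = 11975/20448 + 36060/4951 = 796643105/101238048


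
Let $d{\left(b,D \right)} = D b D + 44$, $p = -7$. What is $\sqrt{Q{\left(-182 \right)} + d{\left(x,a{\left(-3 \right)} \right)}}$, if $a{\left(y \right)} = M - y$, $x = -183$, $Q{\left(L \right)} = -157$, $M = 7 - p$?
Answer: $10 i \sqrt{530} \approx 230.22 i$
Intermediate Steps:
$M = 14$ ($M = 7 - -7 = 7 + 7 = 14$)
$a{\left(y \right)} = 14 - y$
$d{\left(b,D \right)} = 44 + b D^{2}$ ($d{\left(b,D \right)} = b D^{2} + 44 = 44 + b D^{2}$)
$\sqrt{Q{\left(-182 \right)} + d{\left(x,a{\left(-3 \right)} \right)}} = \sqrt{-157 + \left(44 - 183 \left(14 - -3\right)^{2}\right)} = \sqrt{-157 + \left(44 - 183 \left(14 + 3\right)^{2}\right)} = \sqrt{-157 + \left(44 - 183 \cdot 17^{2}\right)} = \sqrt{-157 + \left(44 - 52887\right)} = \sqrt{-157 - 52843} = \sqrt{-53000} = 10 i \sqrt{530}$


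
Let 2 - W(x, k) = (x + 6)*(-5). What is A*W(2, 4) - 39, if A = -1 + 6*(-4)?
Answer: -1089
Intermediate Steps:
W(x, k) = 32 + 5*x (W(x, k) = 2 - (x + 6)*(-5) = 2 - (6 + x)*(-5) = 2 - (-30 - 5*x) = 2 + (30 + 5*x) = 32 + 5*x)
A = -25 (A = -1 - 24 = -25)
A*W(2, 4) - 39 = -25*(32 + 5*2) - 39 = -25*(32 + 10) - 39 = -25*42 - 39 = -1050 - 39 = -1089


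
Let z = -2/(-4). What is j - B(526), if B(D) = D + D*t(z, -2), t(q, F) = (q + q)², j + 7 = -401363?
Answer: -402422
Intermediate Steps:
z = ½ (z = -2*(-¼) = ½ ≈ 0.50000)
j = -401370 (j = -7 - 401363 = -401370)
t(q, F) = 4*q² (t(q, F) = (2*q)² = 4*q²)
B(D) = 2*D (B(D) = D + D*(4*(½)²) = D + D*(4*(¼)) = D + D*1 = D + D = 2*D)
j - B(526) = -401370 - 2*526 = -401370 - 1*1052 = -401370 - 1052 = -402422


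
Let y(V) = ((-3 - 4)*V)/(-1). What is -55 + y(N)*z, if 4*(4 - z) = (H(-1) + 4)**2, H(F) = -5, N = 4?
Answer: 50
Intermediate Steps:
z = 15/4 (z = 4 - (-5 + 4)**2/4 = 4 - 1/4*(-1)**2 = 4 - 1/4*1 = 4 - 1/4 = 15/4 ≈ 3.7500)
y(V) = 7*V (y(V) = -7*V*(-1) = 7*V)
-55 + y(N)*z = -55 + (7*4)*(15/4) = -55 + 28*(15/4) = -55 + 105 = 50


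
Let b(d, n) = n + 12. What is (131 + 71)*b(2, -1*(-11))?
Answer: 4646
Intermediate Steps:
b(d, n) = 12 + n
(131 + 71)*b(2, -1*(-11)) = (131 + 71)*(12 - 1*(-11)) = 202*(12 + 11) = 202*23 = 4646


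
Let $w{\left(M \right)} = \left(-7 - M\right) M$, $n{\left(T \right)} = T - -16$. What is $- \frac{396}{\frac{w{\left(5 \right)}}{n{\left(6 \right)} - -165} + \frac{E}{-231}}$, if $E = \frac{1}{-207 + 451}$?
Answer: $\frac{379442448}{307457} \approx 1234.1$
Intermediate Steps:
$n{\left(T \right)} = 16 + T$ ($n{\left(T \right)} = T + 16 = 16 + T$)
$E = \frac{1}{244} \approx 0.0040984$
$w{\left(M \right)} = M \left(-7 - M\right)$
$- \frac{396}{\frac{w{\left(5 \right)}}{n{\left(6 \right)} - -165} + \frac{E}{-231}} = - \frac{396}{\frac{\left(-1\right) 5 \left(7 + 5\right)}{\left(16 + 6\right) - -165} + \frac{1}{244 \left(-231\right)}} = - \frac{396}{\frac{\left(-1\right) 5 \cdot 12}{22 + 165} + \frac{1}{244} \left(- \frac{1}{231}\right)} = - \frac{396}{- \frac{60}{187} - \frac{1}{56364}} = - \frac{396}{- \frac{307457}{958188}} = \left(-396\right) \left(- \frac{958188}{307457}\right) = \frac{379442448}{307457}$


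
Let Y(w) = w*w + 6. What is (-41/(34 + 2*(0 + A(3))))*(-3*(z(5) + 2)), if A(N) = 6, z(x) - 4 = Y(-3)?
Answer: 2583/46 ≈ 56.152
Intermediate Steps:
Y(w) = 6 + w² (Y(w) = w² + 6 = 6 + w²)
z(x) = 19 (z(x) = 4 + (6 + (-3)²) = 4 + (6 + 9) = 4 + 15 = 19)
(-41/(34 + 2*(0 + A(3))))*(-3*(z(5) + 2)) = (-41/(34 + 2*(0 + 6)))*(-3*(19 + 2)) = (-41/(34 + 2*6))*(-3*21) = (-41/(34 + 12))*(-63) = (-41/46)*(-63) = ((1/46)*(-41))*(-63) = -41/46*(-63) = 2583/46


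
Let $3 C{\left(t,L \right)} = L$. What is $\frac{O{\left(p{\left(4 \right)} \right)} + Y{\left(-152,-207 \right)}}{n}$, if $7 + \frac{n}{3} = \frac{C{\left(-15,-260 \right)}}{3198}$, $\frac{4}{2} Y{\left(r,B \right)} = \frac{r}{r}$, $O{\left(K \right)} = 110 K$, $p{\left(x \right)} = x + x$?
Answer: $- \frac{216603}{5186} \approx -41.767$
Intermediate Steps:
$C{\left(t,L \right)} = \frac{L}{3}$
$p{\left(x \right)} = 2 x$
$Y{\left(r,B \right)} = \frac{1}{2}$ ($Y{\left(r,B \right)} = \frac{r \frac{1}{r}}{2} = \frac{1}{2} \cdot 1 = \frac{1}{2}$)
$n = - \frac{2593}{123}$ ($n = -21 + 3 \frac{\frac{1}{3} \left(-260\right)}{3198} = -21 + 3 \left(\left(- \frac{260}{3}\right) \frac{1}{3198}\right) = -21 + 3 \left(- \frac{10}{369}\right) = -21 - \frac{10}{123} = - \frac{2593}{123} \approx -21.081$)
$\frac{O{\left(p{\left(4 \right)} \right)} + Y{\left(-152,-207 \right)}}{n} = \frac{110 \cdot 2 \cdot 4 + \frac{1}{2}}{- \frac{2593}{123}} = \left(110 \cdot 8 + \frac{1}{2}\right) \left(- \frac{123}{2593}\right) = \left(880 + \frac{1}{2}\right) \left(- \frac{123}{2593}\right) = \frac{1761}{2} \left(- \frac{123}{2593}\right) = - \frac{216603}{5186}$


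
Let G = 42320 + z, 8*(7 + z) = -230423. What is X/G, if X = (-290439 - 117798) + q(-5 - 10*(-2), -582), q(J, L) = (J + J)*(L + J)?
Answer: -1133992/36027 ≈ -31.476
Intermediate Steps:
z = -230479/8 (z = -7 + (⅛)*(-230423) = -7 - 230423/8 = -230479/8 ≈ -28810.)
q(J, L) = 2*J*(J + L) (q(J, L) = (2*J)*(J + L) = 2*J*(J + L))
G = 108081/8 (G = 42320 - 230479/8 = 108081/8 ≈ 13510.)
X = -425247 (X = (-290439 - 117798) + 2*(-5 - 10*(-2))*((-5 - 10*(-2)) - 582) = -408237 + 2*(-5 + 20)*((-5 + 20) - 582) = -408237 + 2*15*(15 - 582) = -408237 + 2*15*(-567) = -408237 - 17010 = -425247)
X/G = -425247/108081/8 = -425247*8/108081 = -1133992/36027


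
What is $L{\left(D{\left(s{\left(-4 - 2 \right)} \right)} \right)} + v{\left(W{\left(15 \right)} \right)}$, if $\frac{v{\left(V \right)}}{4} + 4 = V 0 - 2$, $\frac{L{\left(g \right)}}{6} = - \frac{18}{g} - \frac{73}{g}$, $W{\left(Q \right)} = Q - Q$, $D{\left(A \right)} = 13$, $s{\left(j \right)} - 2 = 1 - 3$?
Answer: $-66$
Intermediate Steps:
$s{\left(j \right)} = 0$ ($s{\left(j \right)} = 2 + \left(1 - 3\right) = 2 - 2 = 0$)
$W{\left(Q \right)} = 0$
$L{\left(g \right)} = - \frac{546}{g}$ ($L{\left(g \right)} = 6 \left(- \frac{18}{g} - \frac{73}{g}\right) = 6 \left(- \frac{91}{g}\right) = - \frac{546}{g}$)
$v{\left(V \right)} = -24$ ($v{\left(V \right)} = -16 + 4 \left(V 0 - 2\right) = -16 + 4 \left(0 - 2\right) = -16 + 4 \left(-2\right) = -16 - 8 = -24$)
$L{\left(D{\left(s{\left(-4 - 2 \right)} \right)} \right)} + v{\left(W{\left(15 \right)} \right)} = - \frac{546}{13} - 24 = \left(-546\right) \frac{1}{13} - 24 = -42 - 24 = -66$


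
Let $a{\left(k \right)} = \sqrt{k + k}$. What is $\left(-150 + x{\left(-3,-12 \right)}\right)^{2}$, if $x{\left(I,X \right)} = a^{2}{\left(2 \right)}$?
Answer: $21316$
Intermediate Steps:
$a{\left(k \right)} = \sqrt{2} \sqrt{k}$ ($a{\left(k \right)} = \sqrt{2 k} = \sqrt{2} \sqrt{k}$)
$x{\left(I,X \right)} = 4$ ($x{\left(I,X \right)} = \left(\sqrt{2} \sqrt{2}\right)^{2} = 2^{2} = 4$)
$\left(-150 + x{\left(-3,-12 \right)}\right)^{2} = \left(-150 + 4\right)^{2} = \left(-146\right)^{2} = 21316$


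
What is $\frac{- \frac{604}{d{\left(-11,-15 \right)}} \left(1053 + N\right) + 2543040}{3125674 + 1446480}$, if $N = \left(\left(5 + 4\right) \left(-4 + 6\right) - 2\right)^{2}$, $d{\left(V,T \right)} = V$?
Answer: $\frac{1307458}{2286077} \approx 0.57192$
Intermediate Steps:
$N = 256$ ($N = \left(9 \cdot 2 - 2\right)^{2} = \left(18 - 2\right)^{2} = 16^{2} = 256$)
$\frac{- \frac{604}{d{\left(-11,-15 \right)}} \left(1053 + N\right) + 2543040}{3125674 + 1446480} = \frac{- \frac{604}{-11} \left(1053 + 256\right) + 2543040}{3125674 + 1446480} = \frac{\left(-604\right) \left(- \frac{1}{11}\right) 1309 + 2543040}{4572154} = \left(\frac{604}{11} \cdot 1309 + 2543040\right) \frac{1}{4572154} = \left(71876 + 2543040\right) \frac{1}{4572154} = 2614916 \cdot \frac{1}{4572154} = \frac{1307458}{2286077}$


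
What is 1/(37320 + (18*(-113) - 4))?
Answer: 1/35282 ≈ 2.8343e-5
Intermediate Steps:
1/(37320 + (18*(-113) - 4)) = 1/(37320 + (-2034 - 4)) = 1/(37320 - 2038) = 1/35282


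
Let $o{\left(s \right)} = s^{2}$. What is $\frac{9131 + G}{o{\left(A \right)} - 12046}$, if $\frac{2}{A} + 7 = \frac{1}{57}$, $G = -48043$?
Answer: $\frac{81102848}{25106863} \approx 3.2303$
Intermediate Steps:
$A = - \frac{57}{199}$ ($A = \frac{2}{-7 + \frac{1}{57}} = \frac{2}{- \frac{398}{57}} = 2 \left(- \frac{57}{398}\right) = - \frac{57}{199} \approx -0.28643$)
$\frac{9131 + G}{o{\left(A \right)} - 12046} = \frac{9131 - 48043}{\left(- \frac{57}{199}\right)^{2} - 12046} = - \frac{38912}{\frac{3249}{39601} - 12046} = - \frac{38912}{- \frac{477030397}{39601}} = \left(-38912\right) \left(- \frac{39601}{477030397}\right) = \frac{81102848}{25106863}$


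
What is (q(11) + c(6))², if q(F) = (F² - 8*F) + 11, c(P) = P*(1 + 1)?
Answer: 3136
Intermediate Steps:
c(P) = 2*P (c(P) = P*2 = 2*P)
q(F) = 11 + F² - 8*F
(q(11) + c(6))² = ((11 + 11² - 8*11) + 2*6)² = ((11 + 121 - 88) + 12)² = (44 + 12)² = 56² = 3136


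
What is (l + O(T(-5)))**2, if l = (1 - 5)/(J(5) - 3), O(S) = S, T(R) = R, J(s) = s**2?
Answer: 3249/121 ≈ 26.851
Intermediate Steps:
l = -2/11 (l = (1 - 5)/(5**2 - 3) = -4/(25 - 3) = -4/22 = -4*1/22 = -2/11 ≈ -0.18182)
(l + O(T(-5)))**2 = (-2/11 - 5)**2 = (-57/11)**2 = 3249/121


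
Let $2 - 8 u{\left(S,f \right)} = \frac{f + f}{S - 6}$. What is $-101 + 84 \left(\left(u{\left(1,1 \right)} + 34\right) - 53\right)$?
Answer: $- \frac{8359}{5} \approx -1671.8$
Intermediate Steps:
$u{\left(S,f \right)} = \frac{1}{4} - \frac{f}{4 \left(-6 + S\right)}$ ($u{\left(S,f \right)} = \frac{1}{4} - \frac{\left(f + f\right) \frac{1}{S - 6}}{8} = \frac{1}{4} - \frac{2 f \frac{1}{-6 + S}}{8} = \frac{1}{4} - \frac{f}{4 \left(-6 + S\right)}$)
$-101 + 84 \left(\left(u{\left(1,1 \right)} + 34\right) - 53\right) = -101 + 84 \left(\left(\frac{-6 + 1 - 1}{4 \left(-6 + 1\right)} + 34\right) - 53\right) = -101 + 84 \left(\left(\frac{-6 + 1 - 1}{4 \left(-5\right)} + 34\right) - 53\right) = -101 + 84 \left(\left(\frac{1}{4} \left(- \frac{1}{5}\right) \left(-6\right) + 34\right) - 53\right) = -101 + 84 \left(\left(\frac{3}{10} + 34\right) - 53\right) = -101 + 84 \left(\frac{343}{10} - 53\right) = -101 + 84 \left(- \frac{187}{10}\right) = -101 - \frac{7854}{5} = - \frac{8359}{5}$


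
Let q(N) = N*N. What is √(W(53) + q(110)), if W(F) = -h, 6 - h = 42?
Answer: 2*√3034 ≈ 110.16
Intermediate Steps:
h = -36 (h = 6 - 1*42 = 6 - 42 = -36)
W(F) = 36 (W(F) = -1*(-36) = 36)
q(N) = N²
√(W(53) + q(110)) = √(36 + 110²) = √(36 + 12100) = √12136 = 2*√3034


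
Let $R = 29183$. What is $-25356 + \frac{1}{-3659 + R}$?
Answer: $- \frac{647186543}{25524} \approx -25356.0$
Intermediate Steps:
$-25356 + \frac{1}{-3659 + R} = -25356 + \frac{1}{-3659 + 29183} = -25356 + \frac{1}{25524} = - \frac{647186543}{25524}$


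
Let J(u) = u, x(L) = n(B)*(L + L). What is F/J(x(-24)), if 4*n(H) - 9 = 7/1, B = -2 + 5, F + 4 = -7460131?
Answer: 7460135/192 ≈ 38855.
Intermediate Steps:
F = -7460135 (F = -4 - 7460131 = -7460135)
B = 3
n(H) = 4 (n(H) = 9/4 + (7/1)/4 = 9/4 + (7*1)/4 = 9/4 + (¼)*7 = 9/4 + 7/4 = 4)
x(L) = 8*L (x(L) = 4*(L + L) = 4*(2*L) = 8*L)
F/J(x(-24)) = -7460135/(8*(-24)) = -7460135/(-192) = -7460135*(-1/192) = 7460135/192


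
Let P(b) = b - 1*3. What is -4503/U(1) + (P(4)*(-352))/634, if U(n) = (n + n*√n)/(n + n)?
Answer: -1427627/317 ≈ -4503.6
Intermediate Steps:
P(b) = -3 + b (P(b) = b - 3 = -3 + b)
U(n) = (n + n^(3/2))/(2*n) (U(n) = (n + n^(3/2))/((2*n)) = (n + n^(3/2))*(1/(2*n)) = (n + n^(3/2))/(2*n))
-4503/U(1) + (P(4)*(-352))/634 = -4503/(½ + √1/2) + ((-3 + 4)*(-352))/634 = -4503/(½ + (½)*1) + (1*(-352))*(1/634) = -4503/(½ + ½) - 352*1/634 = -4503/1 - 176/317 = -4503*1 - 176/317 = -4503 - 176/317 = -1427627/317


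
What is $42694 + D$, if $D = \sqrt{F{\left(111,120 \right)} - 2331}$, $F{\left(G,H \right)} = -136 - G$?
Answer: $42694 + i \sqrt{2578} \approx 42694.0 + 50.774 i$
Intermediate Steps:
$D = i \sqrt{2578}$ ($D = \sqrt{\left(-136 - 111\right) - 2331} = \sqrt{-247 - 2331} = \sqrt{-2578} = i \sqrt{2578} \approx 50.774 i$)
$42694 + D = 42694 + i \sqrt{2578}$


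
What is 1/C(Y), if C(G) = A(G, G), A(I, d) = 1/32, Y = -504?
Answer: 32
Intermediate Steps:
A(I, d) = 1/32
C(G) = 1/32
1/C(Y) = 1/(1/32) = 32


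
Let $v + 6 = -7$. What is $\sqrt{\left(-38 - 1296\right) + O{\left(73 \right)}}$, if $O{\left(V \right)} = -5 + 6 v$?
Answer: $i \sqrt{1417} \approx 37.643 i$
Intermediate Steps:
$v = -13$ ($v = -6 - 7 = -13$)
$O{\left(V \right)} = -83$ ($O{\left(V \right)} = -5 + 6 \left(-13\right) = -5 - 78 = -83$)
$\sqrt{\left(-38 - 1296\right) + O{\left(73 \right)}} = \sqrt{\left(-38 - 1296\right) - 83} = \sqrt{-1334 - 83} = \sqrt{-1417} = i \sqrt{1417}$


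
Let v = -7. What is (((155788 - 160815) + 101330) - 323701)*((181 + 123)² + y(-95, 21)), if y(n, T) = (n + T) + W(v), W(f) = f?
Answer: -20996794330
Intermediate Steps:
y(n, T) = -7 + T + n (y(n, T) = (n + T) - 7 = (T + n) - 7 = -7 + T + n)
(((155788 - 160815) + 101330) - 323701)*((181 + 123)² + y(-95, 21)) = (((155788 - 160815) + 101330) - 323701)*((181 + 123)² + (-7 + 21 - 95)) = ((-5027 + 101330) - 323701)*(304² - 81) = (96303 - 323701)*(92416 - 81) = -227398*92335 = -20996794330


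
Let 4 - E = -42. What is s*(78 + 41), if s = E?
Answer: 5474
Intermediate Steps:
E = 46 (E = 4 - 1*(-42) = 4 + 42 = 46)
s = 46
s*(78 + 41) = 46*(78 + 41) = 46*119 = 5474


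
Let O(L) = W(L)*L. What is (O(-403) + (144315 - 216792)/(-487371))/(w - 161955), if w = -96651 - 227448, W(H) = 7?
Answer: 229133519/39481437339 ≈ 0.0058036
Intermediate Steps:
w = -324099
O(L) = 7*L
(O(-403) + (144315 - 216792)/(-487371))/(w - 161955) = (7*(-403) + (144315 - 216792)/(-487371))/(-324099 - 161955) = (-2821 - 72477*(-1/487371))/(-486054) = (-2821 + 24159/162457)*(-1/486054) = -458267038/162457*(-1/486054) = 229133519/39481437339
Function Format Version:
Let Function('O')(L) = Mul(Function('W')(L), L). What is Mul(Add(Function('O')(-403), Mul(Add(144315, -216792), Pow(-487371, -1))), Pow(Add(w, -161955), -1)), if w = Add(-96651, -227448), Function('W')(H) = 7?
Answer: Rational(229133519, 39481437339) ≈ 0.0058036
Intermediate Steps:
w = -324099
Function('O')(L) = Mul(7, L)
Mul(Add(Function('O')(-403), Mul(Add(144315, -216792), Pow(-487371, -1))), Pow(Add(w, -161955), -1)) = Mul(Add(Mul(7, -403), Mul(Add(144315, -216792), Pow(-487371, -1))), Pow(Add(-324099, -161955), -1)) = Mul(Add(-2821, Mul(-72477, Rational(-1, 487371))), Pow(-486054, -1)) = Mul(Add(-2821, Rational(24159, 162457)), Rational(-1, 486054)) = Mul(Rational(-458267038, 162457), Rational(-1, 486054)) = Rational(229133519, 39481437339)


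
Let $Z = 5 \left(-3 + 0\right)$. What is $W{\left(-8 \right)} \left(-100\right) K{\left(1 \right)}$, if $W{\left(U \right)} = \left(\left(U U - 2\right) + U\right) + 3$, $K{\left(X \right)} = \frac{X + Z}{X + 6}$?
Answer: $11400$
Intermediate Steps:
$Z = -15$ ($Z = 5 \left(-3\right) = -15$)
$K{\left(X \right)} = \frac{-15 + X}{6 + X}$ ($K{\left(X \right)} = \frac{X - 15}{X + 6} = \frac{-15 + X}{6 + X}$)
$W{\left(U \right)} = 1 + U + U^{2}$ ($W{\left(U \right)} = \left(\left(U^{2} - 2\right) + U\right) + 3 = \left(\left(-2 + U^{2}\right) + U\right) + 3 = \left(-2 + U + U^{2}\right) + 3 = 1 + U + U^{2}$)
$W{\left(-8 \right)} \left(-100\right) K{\left(1 \right)} = \left(1 - 8 + \left(-8\right)^{2}\right) \left(-100\right) \frac{-15 + 1}{6 + 1} = \left(1 - 8 + 64\right) \left(-100\right) \frac{1}{7} \left(-14\right) = 57 \left(-100\right) \frac{1}{7} \left(-14\right) = \left(-5700\right) \left(-2\right) = 11400$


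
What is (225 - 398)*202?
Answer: -34946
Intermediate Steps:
(225 - 398)*202 = -173*202 = -34946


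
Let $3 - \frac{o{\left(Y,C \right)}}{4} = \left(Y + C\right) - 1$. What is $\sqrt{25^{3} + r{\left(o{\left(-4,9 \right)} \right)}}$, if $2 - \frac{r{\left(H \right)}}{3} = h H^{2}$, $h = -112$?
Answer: $\sqrt{21007} \approx 144.94$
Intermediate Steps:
$o{\left(Y,C \right)} = 16 - 4 C - 4 Y$ ($o{\left(Y,C \right)} = 12 - 4 \left(\left(Y + C\right) - 1\right) = 12 - 4 \left(\left(C + Y\right) - 1\right) = 12 - 4 \left(-1 + C + Y\right) = 12 - \left(-4 + 4 C + 4 Y\right) = 16 - 4 C - 4 Y$)
$r{\left(H \right)} = 6 + 336 H^{2}$ ($r{\left(H \right)} = 6 - 3 \left(- 112 H^{2}\right) = 6 + 336 H^{2}$)
$\sqrt{25^{3} + r{\left(o{\left(-4,9 \right)} \right)}} = \sqrt{25^{3} + \left(6 + 336 \left(16 - 36 - -16\right)^{2}\right)} = \sqrt{15625 + \left(6 + 336 \left(16 - 36 + 16\right)^{2}\right)} = \sqrt{15625 + \left(6 + 336 \left(-4\right)^{2}\right)} = \sqrt{15625 + \left(6 + 336 \cdot 16\right)} = \sqrt{15625 + \left(6 + 5376\right)} = \sqrt{15625 + 5382} = \sqrt{21007}$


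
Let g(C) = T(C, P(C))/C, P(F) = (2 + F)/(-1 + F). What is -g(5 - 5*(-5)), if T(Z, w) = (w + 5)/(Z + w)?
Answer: -59/9020 ≈ -0.0065410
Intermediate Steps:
P(F) = (2 + F)/(-1 + F)
T(Z, w) = (5 + w)/(Z + w)
g(C) = (5 + (2 + C)/(-1 + C))/(C*(C + (2 + C)/(-1 + C))) (g(C) = ((5 + (2 + C)/(-1 + C))/(C + (2 + C)/(-1 + C)))/C = (5 + (2 + C)/(-1 + C))/(C*(C + (2 + C)/(-1 + C))))
-g(5 - 5*(-5)) = -3*(-1 + 2*(5 - 5*(-5)))/((5 - 5*(-5))*(2 + (5 - 5*(-5))²)) = -3*(-1 + 2*(5 + 25))/((5 + 25)*(2 + (5 + 25)²)) = -3*(-1 + 2*30)/(30*(2 + 30²)) = -3*(-1 + 60)/(30*(2 + 900)) = -3*59/(30*902) = -1*59/9020 = -59/9020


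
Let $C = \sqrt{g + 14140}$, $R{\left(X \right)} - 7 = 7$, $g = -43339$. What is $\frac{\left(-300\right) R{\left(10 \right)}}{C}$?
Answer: $\frac{1400 i \sqrt{29199}}{9733} \approx 24.579 i$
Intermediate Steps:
$R{\left(X \right)} = 14$ ($R{\left(X \right)} = 7 + 7 = 14$)
$C = i \sqrt{29199}$ ($C = \sqrt{-43339 + 14140} = \sqrt{-29199} = i \sqrt{29199} \approx 170.88 i$)
$\frac{\left(-300\right) R{\left(10 \right)}}{C} = \frac{\left(-300\right) 14}{i \sqrt{29199}} = - 4200 \left(- \frac{i \sqrt{29199}}{29199}\right) = \frac{1400 i \sqrt{29199}}{9733}$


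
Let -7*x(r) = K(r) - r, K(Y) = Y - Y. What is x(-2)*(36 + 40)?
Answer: -152/7 ≈ -21.714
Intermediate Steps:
K(Y) = 0
x(r) = r/7 (x(r) = -(0 - r)/7 = -(-1)*r/7 = r/7)
x(-2)*(36 + 40) = ((⅐)*(-2))*(36 + 40) = -2/7*76 = -152/7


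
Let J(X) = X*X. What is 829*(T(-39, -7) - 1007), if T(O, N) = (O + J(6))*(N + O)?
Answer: -720401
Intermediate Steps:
J(X) = X**2
T(O, N) = (36 + O)*(N + O) (T(O, N) = (O + 6**2)*(N + O) = (O + 36)*(N + O) = (36 + O)*(N + O))
829*(T(-39, -7) - 1007) = 829*(((-39)**2 + 36*(-7) + 36*(-39) - 7*(-39)) - 1007) = 829*((1521 - 252 - 1404 + 273) - 1007) = 829*(138 - 1007) = 829*(-869) = -720401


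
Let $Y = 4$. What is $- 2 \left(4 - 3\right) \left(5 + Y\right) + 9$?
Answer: $-9$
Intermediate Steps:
$- 2 \left(4 - 3\right) \left(5 + Y\right) + 9 = - 2 \left(4 - 3\right) \left(5 + 4\right) + 9 = - 2 \cdot 1 \cdot 9 + 9 = \left(-2\right) 9 + 9 = -18 + 9 = -9$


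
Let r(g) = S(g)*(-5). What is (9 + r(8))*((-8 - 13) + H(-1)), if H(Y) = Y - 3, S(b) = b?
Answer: 775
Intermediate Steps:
H(Y) = -3 + Y
r(g) = -5*g (r(g) = g*(-5) = -5*g)
(9 + r(8))*((-8 - 13) + H(-1)) = (9 - 5*8)*((-8 - 13) + (-3 - 1)) = (9 - 40)*(-21 - 4) = -31*(-25) = 775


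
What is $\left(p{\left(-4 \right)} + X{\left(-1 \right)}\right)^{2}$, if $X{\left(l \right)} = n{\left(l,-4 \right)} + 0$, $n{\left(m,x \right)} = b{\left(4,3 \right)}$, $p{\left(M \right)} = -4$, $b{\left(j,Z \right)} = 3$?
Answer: $1$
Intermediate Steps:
$n{\left(m,x \right)} = 3$
$X{\left(l \right)} = 3$ ($X{\left(l \right)} = 3 + 0 = 3$)
$\left(p{\left(-4 \right)} + X{\left(-1 \right)}\right)^{2} = \left(-4 + 3\right)^{2} = \left(-1\right)^{2} = 1$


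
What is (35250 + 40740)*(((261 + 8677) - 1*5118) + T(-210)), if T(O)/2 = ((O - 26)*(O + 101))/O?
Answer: 1901654816/7 ≈ 2.7167e+8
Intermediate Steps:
T(O) = 2*(-26 + O)*(101 + O)/O (T(O) = 2*(((O - 26)*(O + 101))/O) = 2*(((-26 + O)*(101 + O))/O) = 2*((-26 + O)*(101 + O)/O) = 2*(-26 + O)*(101 + O)/O)
(35250 + 40740)*(((261 + 8677) - 1*5118) + T(-210)) = (35250 + 40740)*(((261 + 8677) - 1*5118) + (150 - 5252/(-210) + 2*(-210))) = 75990*((8938 - 5118) + (150 - 5252*(-1/210) - 420)) = 75990*(3820 + (150 + 2626/105 - 420)) = 75990*(3820 - 25724/105) = 75990*(375376/105) = 1901654816/7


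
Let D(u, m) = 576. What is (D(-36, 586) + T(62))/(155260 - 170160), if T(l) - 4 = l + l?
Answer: -176/3725 ≈ -0.047248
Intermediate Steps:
T(l) = 4 + 2*l (T(l) = 4 + (l + l) = 4 + 2*l)
(D(-36, 586) + T(62))/(155260 - 170160) = (576 + (4 + 2*62))/(155260 - 170160) = (576 + (4 + 124))/(-14900) = (576 + 128)*(-1/14900) = 704*(-1/14900) = -176/3725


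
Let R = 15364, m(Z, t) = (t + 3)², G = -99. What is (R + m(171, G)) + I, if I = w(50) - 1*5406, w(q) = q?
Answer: 19224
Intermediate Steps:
m(Z, t) = (3 + t)²
I = -5356 (I = 50 - 1*5406 = 50 - 5406 = -5356)
(R + m(171, G)) + I = (15364 + (3 - 99)²) - 5356 = (15364 + (-96)²) - 5356 = (15364 + 9216) - 5356 = 24580 - 5356 = 19224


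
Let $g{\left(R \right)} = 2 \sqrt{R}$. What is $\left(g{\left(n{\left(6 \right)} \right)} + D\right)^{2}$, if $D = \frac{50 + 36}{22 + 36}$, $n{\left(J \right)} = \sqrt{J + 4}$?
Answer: $\frac{\left(43 + 58 \sqrt[4]{10}\right)^{2}}{841} \approx 25.395$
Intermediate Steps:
$n{\left(J \right)} = \sqrt{4 + J}$
$D = \frac{43}{29}$ ($D = \frac{86}{58} = 86 \cdot \frac{1}{58} = \frac{43}{29} \approx 1.4828$)
$\left(g{\left(n{\left(6 \right)} \right)} + D\right)^{2} = \left(2 \sqrt{\sqrt{4 + 6}} + \frac{43}{29}\right)^{2} = \left(2 \sqrt{\sqrt{10}} + \frac{43}{29}\right)^{2} = \left(2 \sqrt[4]{10} + \frac{43}{29}\right)^{2} = \left(\frac{43}{29} + 2 \sqrt[4]{10}\right)^{2}$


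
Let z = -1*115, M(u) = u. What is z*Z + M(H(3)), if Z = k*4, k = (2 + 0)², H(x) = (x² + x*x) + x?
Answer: -1819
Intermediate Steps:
H(x) = x + 2*x² (H(x) = (x² + x²) + x = 2*x² + x = x + 2*x²)
k = 4 (k = 2² = 4)
Z = 16 (Z = 4*4 = 16)
z = -115
z*Z + M(H(3)) = -115*16 + 3*(1 + 2*3) = -1840 + 3*(1 + 6) = -1840 + 3*7 = -1840 + 21 = -1819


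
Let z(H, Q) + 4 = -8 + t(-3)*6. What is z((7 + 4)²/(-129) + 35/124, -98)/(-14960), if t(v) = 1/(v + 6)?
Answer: 1/1496 ≈ 0.00066845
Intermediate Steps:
t(v) = 1/(6 + v)
z(H, Q) = -10 (z(H, Q) = -4 + (-8 + 6/(6 - 3)) = -4 + (-8 + 6/3) = -4 + (-8 + (⅓)*6) = -4 + (-8 + 2) = -4 - 6 = -10)
z((7 + 4)²/(-129) + 35/124, -98)/(-14960) = -10/(-14960) = -10*(-1/14960) = 1/1496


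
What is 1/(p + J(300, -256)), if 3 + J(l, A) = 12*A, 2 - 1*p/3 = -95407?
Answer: 1/283152 ≈ 3.5317e-6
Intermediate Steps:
p = 286227 (p = 6 - 3*(-95407) = 6 + 286221 = 286227)
J(l, A) = -3 + 12*A
1/(p + J(300, -256)) = 1/(286227 + (-3 + 12*(-256))) = 1/(286227 + (-3 - 3072)) = 1/(286227 - 3075) = 1/283152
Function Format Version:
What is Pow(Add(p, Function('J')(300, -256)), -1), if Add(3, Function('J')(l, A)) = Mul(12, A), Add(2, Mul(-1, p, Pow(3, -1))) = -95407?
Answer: Rational(1, 283152) ≈ 3.5317e-6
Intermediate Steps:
p = 286227 (p = Add(6, Mul(-3, -95407)) = Add(6, 286221) = 286227)
Function('J')(l, A) = Add(-3, Mul(12, A))
Pow(Add(p, Function('J')(300, -256)), -1) = Pow(Add(286227, Add(-3, Mul(12, -256))), -1) = Pow(Add(286227, Add(-3, -3072)), -1) = Pow(Add(286227, -3075), -1) = Pow(283152, -1) = Rational(1, 283152)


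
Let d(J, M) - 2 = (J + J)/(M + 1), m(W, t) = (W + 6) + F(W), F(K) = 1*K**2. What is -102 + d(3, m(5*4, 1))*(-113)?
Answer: -140734/427 ≈ -329.59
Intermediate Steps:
F(K) = K**2
m(W, t) = 6 + W + W**2 (m(W, t) = (W + 6) + W**2 = (6 + W) + W**2 = 6 + W + W**2)
d(J, M) = 2 + 2*J/(1 + M) (d(J, M) = 2 + (J + J)/(M + 1) = 2 + (2*J)/(1 + M) = 2 + 2*J/(1 + M))
-102 + d(3, m(5*4, 1))*(-113) = -102 + (2*(1 + 3 + (6 + 5*4 + (5*4)**2))/(1 + (6 + 5*4 + (5*4)**2)))*(-113) = -102 + (2*(1 + 3 + (6 + 20 + 20**2))/(1 + (6 + 20 + 20**2)))*(-113) = -102 + (2*(1 + 3 + (6 + 20 + 400))/(1 + (6 + 20 + 400)))*(-113) = -102 + (2*(1 + 3 + 426)/(1 + 426))*(-113) = -102 + (2*430/427)*(-113) = -102 + (2*(1/427)*430)*(-113) = -102 + (860/427)*(-113) = -102 - 97180/427 = -140734/427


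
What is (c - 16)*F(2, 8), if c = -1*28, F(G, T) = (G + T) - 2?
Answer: -352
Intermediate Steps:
F(G, T) = -2 + G + T
c = -28
(c - 16)*F(2, 8) = (-28 - 16)*(-2 + 2 + 8) = -44*8 = -352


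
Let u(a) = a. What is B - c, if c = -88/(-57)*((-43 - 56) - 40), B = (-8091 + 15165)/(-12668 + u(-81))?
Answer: 8186450/38247 ≈ 214.04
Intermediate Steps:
B = -7074/12749 (B = (-8091 + 15165)/(-12668 - 81) = 7074/(-12749) = 7074*(-1/12749) = -7074/12749 ≈ -0.55487)
c = -12232/57 (c = -88*(-1/57)*(-99 - 40) = -(-88)*(-139)/57 = -1*12232/57 = -12232/57 ≈ -214.60)
B - c = -7074/12749 - 1*(-12232/57) = -7074/12749 + 12232/57 = 8186450/38247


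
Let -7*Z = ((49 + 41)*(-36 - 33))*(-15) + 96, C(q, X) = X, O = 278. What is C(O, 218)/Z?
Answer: -763/46623 ≈ -0.016365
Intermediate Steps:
Z = -93246/7 (Z = -(((49 + 41)*(-36 - 33))*(-15) + 96)/7 = -((90*(-69))*(-15) + 96)/7 = -(-6210*(-15) + 96)/7 = -(93150 + 96)/7 = -⅐*93246 = -93246/7 ≈ -13321.)
C(O, 218)/Z = 218/(-93246/7) = 218*(-7/93246) = -763/46623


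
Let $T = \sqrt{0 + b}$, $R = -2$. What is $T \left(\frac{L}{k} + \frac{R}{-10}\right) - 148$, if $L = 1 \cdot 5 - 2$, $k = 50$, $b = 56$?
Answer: $-148 + \frac{13 \sqrt{14}}{25} \approx -146.05$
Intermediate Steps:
$L = 3$ ($L = 5 - 2 = 3$)
$T = 2 \sqrt{14}$ ($T = \sqrt{0 + 56} = \sqrt{56} = 2 \sqrt{14} \approx 7.4833$)
$T \left(\frac{L}{k} + \frac{R}{-10}\right) - 148 = 2 \sqrt{14} \left(\frac{3}{50} - \frac{2}{-10}\right) - 148 = 2 \sqrt{14} \left(3 \cdot \frac{1}{50} - - \frac{1}{5}\right) - 148 = 2 \sqrt{14} \left(\frac{3}{50} + \frac{1}{5}\right) - 148 = 2 \sqrt{14} \cdot \frac{13}{50} - 148 = \frac{13 \sqrt{14}}{25} - 148 = -148 + \frac{13 \sqrt{14}}{25}$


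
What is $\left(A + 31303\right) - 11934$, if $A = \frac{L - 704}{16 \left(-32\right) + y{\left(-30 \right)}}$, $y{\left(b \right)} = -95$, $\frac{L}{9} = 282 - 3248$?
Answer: $\frac{11784381}{607} \approx 19414.0$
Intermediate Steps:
$L = -26694$ ($L = 9 \left(282 - 3248\right) = 9 \left(-2966\right) = -26694$)
$A = \frac{27398}{607}$ ($A = \frac{-26694 - 704}{16 \left(-32\right) - 95} = - \frac{27398}{-512 - 95} = - \frac{27398}{-607} = \left(-27398\right) \left(- \frac{1}{607}\right) = \frac{27398}{607} \approx 45.137$)
$\left(A + 31303\right) - 11934 = \left(\frac{27398}{607} + 31303\right) - 11934 = \frac{19028319}{607} - 11934 = \frac{11784381}{607}$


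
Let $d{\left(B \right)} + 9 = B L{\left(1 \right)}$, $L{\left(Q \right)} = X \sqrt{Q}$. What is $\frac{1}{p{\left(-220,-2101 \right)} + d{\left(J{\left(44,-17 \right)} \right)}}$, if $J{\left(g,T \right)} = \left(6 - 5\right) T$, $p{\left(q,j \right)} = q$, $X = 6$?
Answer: $- \frac{1}{331} \approx -0.0030211$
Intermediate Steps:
$L{\left(Q \right)} = 6 \sqrt{Q}$
$J{\left(g,T \right)} = T$ ($J{\left(g,T \right)} = 1 T = T$)
$d{\left(B \right)} = -9 + 6 B$ ($d{\left(B \right)} = -9 + B 6 \sqrt{1} = -9 + B 6 \cdot 1 = -9 + B 6 = -9 + 6 B$)
$\frac{1}{p{\left(-220,-2101 \right)} + d{\left(J{\left(44,-17 \right)} \right)}} = \frac{1}{-220 + \left(-9 + 6 \left(-17\right)\right)} = \frac{1}{-220 - 111} = \frac{1}{-331} = - \frac{1}{331}$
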